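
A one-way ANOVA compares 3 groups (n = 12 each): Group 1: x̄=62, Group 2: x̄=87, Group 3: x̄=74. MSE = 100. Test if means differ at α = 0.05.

Grand mean = 74.33. SS_between = 3752.0, MS_between = 1876.0. F = 18.76, F_crit ≈ 3.285. Reject H₀.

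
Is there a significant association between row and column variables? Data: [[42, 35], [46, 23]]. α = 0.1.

χ² = 2.233. df = 1, critical = 2.706. Fail to reject H₀. No evidence of dependence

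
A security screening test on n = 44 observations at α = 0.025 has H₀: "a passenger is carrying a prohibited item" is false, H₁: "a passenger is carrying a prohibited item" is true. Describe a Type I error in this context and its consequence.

Type I error: rejecting H₀ when it is true — concluding that a passenger is carrying a prohibited item when in fact it is not. Consequence: detaining an innocent passenger — delay and inconvenience.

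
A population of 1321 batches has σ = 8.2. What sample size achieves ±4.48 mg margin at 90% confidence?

Without FPC: n₀ = (1.645×8.2/4.48)² = 9.066. With FPC: n = n₀N/(n₀+N-1) = 9.01 → n = 10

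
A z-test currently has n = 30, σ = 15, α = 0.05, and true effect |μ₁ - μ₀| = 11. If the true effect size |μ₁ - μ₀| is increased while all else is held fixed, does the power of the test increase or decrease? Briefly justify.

Power increases: a larger true effect increases the non-centrality λ = |μ₁ - μ₀|/(σ/√n).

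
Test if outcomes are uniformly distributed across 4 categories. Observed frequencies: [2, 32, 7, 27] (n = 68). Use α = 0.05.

Expected = 17 each. χ² = Σ(O-E)²/E = 38.235. df = 3, critical value = 7.815. Reject H₀.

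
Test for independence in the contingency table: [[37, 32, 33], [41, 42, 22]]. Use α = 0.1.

χ² = 3.714. df = 2, critical = 4.605. Fail to reject H₀. No evidence of dependence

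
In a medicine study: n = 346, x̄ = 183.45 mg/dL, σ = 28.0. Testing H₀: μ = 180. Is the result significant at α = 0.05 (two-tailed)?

z = (183.45 - 180)/(28.0/√346) = 2.292. Since |z| > 1.96, significant at α = 0.05.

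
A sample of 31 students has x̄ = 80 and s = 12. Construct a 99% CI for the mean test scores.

CI = x̄ ± t*(s/√n) = 80 ± 2.75(12/√31) = (74.07, 85.93)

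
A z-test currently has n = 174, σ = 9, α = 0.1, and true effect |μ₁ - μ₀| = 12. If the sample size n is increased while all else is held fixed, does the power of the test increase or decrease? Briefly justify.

Power increases: a larger n shrinks the standard error σ/√n, moving the sampling distribution under H₁ further from the critical value.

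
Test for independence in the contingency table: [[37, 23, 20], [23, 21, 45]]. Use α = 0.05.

χ² = 12.529. df = 2, critical = 5.991. Reject H₀. Variables are dependent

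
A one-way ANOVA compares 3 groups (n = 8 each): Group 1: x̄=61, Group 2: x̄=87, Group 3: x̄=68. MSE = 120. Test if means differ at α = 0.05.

Grand mean = 72.0. SS_between = 2896.0, MS_between = 1448.0. F = 12.067, F_crit ≈ 3.467. Reject H₀.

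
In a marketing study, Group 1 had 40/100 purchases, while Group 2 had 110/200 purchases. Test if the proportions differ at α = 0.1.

p̂₁ = 0.4, p̂₂ = 0.55, pooled p̂ = 0.5. z = -2.449. Critical: ±1.645. Reject H₀.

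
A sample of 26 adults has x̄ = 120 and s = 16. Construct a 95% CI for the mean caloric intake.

CI = x̄ ± t*(s/√n) = 120 ± 2.06(16/√26) = (113.54, 126.46)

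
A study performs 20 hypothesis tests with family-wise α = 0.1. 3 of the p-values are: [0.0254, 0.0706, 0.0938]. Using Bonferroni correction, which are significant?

Bonferroni α = 0.1/20 = 0.005. None of the given p-values are significant.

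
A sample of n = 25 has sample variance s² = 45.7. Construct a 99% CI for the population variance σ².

df = 24. χ²_{0.005} = 45.559, χ²_{0.995} = 9.886. CI for σ² = ((n-1)s²/χ²_{α/2}, (n-1)s²/χ²_{1-α/2}) = (24·45.7/45.559, 24·45.7/9.886) = (24.07, 110.94)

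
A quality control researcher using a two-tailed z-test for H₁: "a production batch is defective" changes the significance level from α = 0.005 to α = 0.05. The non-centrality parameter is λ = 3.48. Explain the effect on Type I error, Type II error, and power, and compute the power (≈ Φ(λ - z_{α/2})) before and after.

Increasing α from 0.005 to 0.05:
• Type I error rate increases (α is the Type I rate by definition).
• Critical value moves from z_{α/2} = 2.807 to 1.96, so power = Φ(λ - z_{α/2}) goes from Φ(3.48 - 2.807) = 0.75 to Φ(3.48 - 1.96) = 0.936.
• Type II error rate β = 1 - power therefore decreases (0.25 → 0.064).
Appropriate when false negatives are costly — here, shipping a defective batch — faulty products reach customers.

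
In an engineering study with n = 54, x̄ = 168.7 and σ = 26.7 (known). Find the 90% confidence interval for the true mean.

CI = x̄ ± z*(σ/√n) = 168.7 ± 1.645(26.7/√54) = 168.7 ± 5.98 = (162.72, 174.68)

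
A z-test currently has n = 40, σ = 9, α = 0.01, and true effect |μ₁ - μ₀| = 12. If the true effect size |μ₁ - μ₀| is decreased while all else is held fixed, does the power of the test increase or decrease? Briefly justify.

Power decreases: a smaller true effect decreases the non-centrality λ = |μ₁ - μ₀|/(σ/√n).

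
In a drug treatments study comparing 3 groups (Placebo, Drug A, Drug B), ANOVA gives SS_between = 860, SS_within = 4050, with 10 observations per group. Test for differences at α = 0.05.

df_between = 2, df_within = 27. F = MS_between/MS_within = 430.0/150.0 = 2.867. F_crit ≈ 3.354. Fail to reject H₀.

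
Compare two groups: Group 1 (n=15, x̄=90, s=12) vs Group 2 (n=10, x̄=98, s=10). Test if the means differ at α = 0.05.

Pooled sp = 11.26. t = -1.74, df = 23. Critical t = ±2.069. Fail to reject H₀.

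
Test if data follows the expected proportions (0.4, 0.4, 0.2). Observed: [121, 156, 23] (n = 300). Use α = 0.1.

Expected: [120.0, 120.0, 60.0]. χ² = 33.625. df = 2, critical = 4.605. Reject H₀.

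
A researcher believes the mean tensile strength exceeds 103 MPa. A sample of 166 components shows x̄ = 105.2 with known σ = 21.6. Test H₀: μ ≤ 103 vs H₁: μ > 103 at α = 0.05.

z = 1.312. Critical value: 1.645. Fail to reject H₀.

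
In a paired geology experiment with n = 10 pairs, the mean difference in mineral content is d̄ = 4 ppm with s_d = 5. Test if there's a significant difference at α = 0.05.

t = d̄/(s_d/√n) = 4/(5/√10) = 2.53. df = 9, critical t = ±2.262. Reject H₀.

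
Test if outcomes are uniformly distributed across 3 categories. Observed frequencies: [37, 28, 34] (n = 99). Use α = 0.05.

Expected = 33 each. χ² = Σ(O-E)²/E = 1.273. df = 2, critical value = 5.991. Fail to reject H₀.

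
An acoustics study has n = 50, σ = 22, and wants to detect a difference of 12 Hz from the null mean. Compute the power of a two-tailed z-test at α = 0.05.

SE = σ/√n = 22/√50 = 3.111. Non-centrality λ = d/SE = 12/3.111 = 3.857. Power ≈ Φ(λ - z_{α/2}) = Φ(3.857 - 1.96) = Φ(1.897) = 0.971.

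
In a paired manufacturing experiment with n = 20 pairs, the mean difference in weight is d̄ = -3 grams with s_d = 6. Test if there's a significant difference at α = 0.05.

t = d̄/(s_d/√n) = -3/(6/√20) = -2.236. df = 19, critical t = ±2.093. Reject H₀.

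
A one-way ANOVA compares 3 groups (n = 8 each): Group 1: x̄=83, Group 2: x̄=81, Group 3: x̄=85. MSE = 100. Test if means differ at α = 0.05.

Grand mean = 83.0. SS_between = 64.0, MS_between = 32.0. F = 0.32, F_crit ≈ 3.467. Fail to reject H₀.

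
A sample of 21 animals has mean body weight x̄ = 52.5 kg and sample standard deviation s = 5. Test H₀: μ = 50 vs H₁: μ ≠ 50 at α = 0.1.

t = (x̄ - μ₀)/(s/√n) = (52.5 - 50)/(5/√21) = 2.291. df = 20, critical t = ±1.725. Reject H₀.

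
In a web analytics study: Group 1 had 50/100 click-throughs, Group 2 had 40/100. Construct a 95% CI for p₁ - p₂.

p̂₁ = 0.5, p̂₂ = 0.4. Difference = 0.1. CI = (-0.037, 0.237)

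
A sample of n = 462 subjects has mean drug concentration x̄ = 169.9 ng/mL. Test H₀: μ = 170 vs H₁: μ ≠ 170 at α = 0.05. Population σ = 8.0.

z = (x̄ - μ₀)/(σ/√n) = (169.9 - 170)/(8.0/√462) = -0.269. Critical value: ±1.96. Since |-0.269| ≤ 1.96, Fail to reject H₀.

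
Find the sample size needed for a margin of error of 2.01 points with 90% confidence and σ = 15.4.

n = (z*σ/E)² = (1.645×15.4/2.01)² = 158.8 → n = 159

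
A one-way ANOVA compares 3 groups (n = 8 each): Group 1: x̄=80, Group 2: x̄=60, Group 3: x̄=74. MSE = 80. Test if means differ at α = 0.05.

Grand mean = 71.33. SS_between = 1685.33, MS_between = 842.67. F = 10.533, F_crit ≈ 3.467. Reject H₀.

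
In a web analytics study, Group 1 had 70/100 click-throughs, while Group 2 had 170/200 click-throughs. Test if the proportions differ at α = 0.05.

p̂₁ = 0.7, p̂₂ = 0.85, pooled p̂ = 0.8. z = -3.062. Critical: ±1.96. Reject H₀.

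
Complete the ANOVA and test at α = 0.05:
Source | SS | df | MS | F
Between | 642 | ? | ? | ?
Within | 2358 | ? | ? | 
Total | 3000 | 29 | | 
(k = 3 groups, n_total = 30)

df_between = 2, df_within = 27. MS_between = 321.0, MS_within = 87.33. F = 3.676, F_crit ≈ 3.354. Reject H₀.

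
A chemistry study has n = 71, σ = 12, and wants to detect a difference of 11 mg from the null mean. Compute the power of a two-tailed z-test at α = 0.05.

SE = σ/√n = 12/√71 = 1.424. Non-centrality λ = d/SE = 11/1.424 = 7.724. Power ≈ Φ(λ - z_{α/2}) = Φ(7.724 - 1.96) = Φ(5.764) = 1.0.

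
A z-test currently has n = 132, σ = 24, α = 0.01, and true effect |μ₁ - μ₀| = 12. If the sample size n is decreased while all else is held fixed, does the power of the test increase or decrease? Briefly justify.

Power decreases: a smaller n inflates the standard error σ/√n, pulling the sampling distribution under H₁ back toward the critical value.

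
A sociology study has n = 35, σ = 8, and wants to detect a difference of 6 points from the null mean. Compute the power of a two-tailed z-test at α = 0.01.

SE = σ/√n = 8/√35 = 1.352. Non-centrality λ = d/SE = 6/1.352 = 4.437. Power ≈ Φ(λ - z_{α/2}) = Φ(4.437 - 2.576) = Φ(1.861) = 0.969.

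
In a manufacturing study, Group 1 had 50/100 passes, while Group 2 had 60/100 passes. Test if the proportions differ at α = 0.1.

p̂₁ = 0.5, p̂₂ = 0.6, pooled p̂ = 0.55. z = -1.421. Critical: ±1.645. Fail to reject H₀.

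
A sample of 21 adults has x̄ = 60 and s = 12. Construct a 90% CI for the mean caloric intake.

CI = x̄ ± t*(s/√n) = 60 ± 1.725(12/√21) = (55.48, 64.52)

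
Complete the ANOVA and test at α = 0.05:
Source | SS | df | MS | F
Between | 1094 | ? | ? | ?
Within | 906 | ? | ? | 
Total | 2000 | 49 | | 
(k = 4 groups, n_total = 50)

df_between = 3, df_within = 46. MS_between = 364.67, MS_within = 19.7. F = 18.515, F_crit ≈ 2.807. Reject H₀.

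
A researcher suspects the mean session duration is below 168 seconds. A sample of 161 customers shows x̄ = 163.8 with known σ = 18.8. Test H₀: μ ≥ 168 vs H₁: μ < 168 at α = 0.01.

z = -2.835. Critical value: -2.33. Reject H₀.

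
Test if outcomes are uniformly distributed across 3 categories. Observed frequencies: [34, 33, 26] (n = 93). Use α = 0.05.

Expected = 31 each. χ² = Σ(O-E)²/E = 1.226. df = 2, critical value = 5.991. Fail to reject H₀.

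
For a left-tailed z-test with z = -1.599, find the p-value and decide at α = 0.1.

p = P(Z < -1.599) = Φ(-1.599) ≈ 0.0549. Since p < 0.1, reject H₀ (significant) at α = 0.1.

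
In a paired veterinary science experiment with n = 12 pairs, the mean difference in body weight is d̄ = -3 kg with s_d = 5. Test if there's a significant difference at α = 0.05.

t = d̄/(s_d/√n) = -3/(5/√12) = -2.078. df = 11, critical t = ±2.201. Fail to reject H₀.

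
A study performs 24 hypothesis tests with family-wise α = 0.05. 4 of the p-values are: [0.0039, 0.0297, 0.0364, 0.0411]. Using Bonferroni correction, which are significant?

Bonferroni α = 0.05/24 = 0.00208. None of the given p-values are significant.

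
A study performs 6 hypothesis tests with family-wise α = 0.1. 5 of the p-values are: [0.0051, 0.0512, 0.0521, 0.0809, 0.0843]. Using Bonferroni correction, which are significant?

Bonferroni α = 0.1/6 = 0.01667. Significant p-values: [0.0051]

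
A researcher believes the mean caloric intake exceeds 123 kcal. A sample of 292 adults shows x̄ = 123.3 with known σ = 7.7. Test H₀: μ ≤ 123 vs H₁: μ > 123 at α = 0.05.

z = 0.666. Critical value: 1.645. Fail to reject H₀.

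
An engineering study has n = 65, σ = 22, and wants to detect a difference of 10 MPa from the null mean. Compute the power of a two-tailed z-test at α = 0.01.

SE = σ/√n = 22/√65 = 2.729. Non-centrality λ = d/SE = 10/2.729 = 3.665. Power ≈ Φ(λ - z_{α/2}) = Φ(3.665 - 2.576) = Φ(1.089) = 0.862.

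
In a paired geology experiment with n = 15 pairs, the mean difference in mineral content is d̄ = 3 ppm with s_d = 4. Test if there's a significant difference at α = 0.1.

t = d̄/(s_d/√n) = 3/(4/√15) = 2.905. df = 14, critical t = ±1.761. Reject H₀.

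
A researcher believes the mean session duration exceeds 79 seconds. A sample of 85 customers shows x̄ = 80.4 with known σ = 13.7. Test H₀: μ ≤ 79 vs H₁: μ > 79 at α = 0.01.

z = 0.942. Critical value: 2.33. Fail to reject H₀.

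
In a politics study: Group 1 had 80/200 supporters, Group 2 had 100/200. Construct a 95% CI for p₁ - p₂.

p̂₁ = 0.4, p̂₂ = 0.5. Difference = -0.1. CI = (-0.197, -0.003)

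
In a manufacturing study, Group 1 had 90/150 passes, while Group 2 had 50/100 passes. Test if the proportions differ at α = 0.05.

p̂₁ = 0.6, p̂₂ = 0.5, pooled p̂ = 0.56. z = 1.56. Critical: ±1.96. Fail to reject H₀.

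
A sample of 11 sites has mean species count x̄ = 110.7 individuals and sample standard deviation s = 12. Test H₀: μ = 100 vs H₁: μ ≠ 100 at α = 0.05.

t = (x̄ - μ₀)/(s/√n) = (110.7 - 100)/(12/√11) = 2.957. df = 10, critical t = ±2.228. Reject H₀.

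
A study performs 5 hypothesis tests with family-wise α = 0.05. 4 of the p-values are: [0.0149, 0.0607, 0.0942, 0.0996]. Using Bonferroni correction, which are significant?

Bonferroni α = 0.05/5 = 0.01. None of the given p-values are significant.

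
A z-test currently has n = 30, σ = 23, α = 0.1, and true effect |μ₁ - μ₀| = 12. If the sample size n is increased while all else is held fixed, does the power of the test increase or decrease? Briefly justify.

Power increases: a larger n shrinks the standard error σ/√n, moving the sampling distribution under H₁ further from the critical value.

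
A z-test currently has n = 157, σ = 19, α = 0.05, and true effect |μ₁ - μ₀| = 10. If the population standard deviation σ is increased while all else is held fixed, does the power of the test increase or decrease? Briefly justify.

Power decreases: a larger σ inflates the standard error σ/√n, pulling the sampling distribution under H₁ back toward the critical value.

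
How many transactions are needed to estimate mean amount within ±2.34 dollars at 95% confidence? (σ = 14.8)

n = (z*σ/E)² = (1.96×14.8/2.34)² = 153.7 → n = 154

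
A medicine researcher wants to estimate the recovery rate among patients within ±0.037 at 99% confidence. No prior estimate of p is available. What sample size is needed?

Conservative approach: use p = 0.5 (maximizes p(1-p) = 0.25). n = z²(0.25)/E² = 2.576²×0.25/0.037² = 1211.8 → n = 1212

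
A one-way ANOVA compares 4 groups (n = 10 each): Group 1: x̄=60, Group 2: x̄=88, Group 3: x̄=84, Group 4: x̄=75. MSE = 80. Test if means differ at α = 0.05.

Grand mean = 76.75. SS_between = 4627.5, MS_between = 1542.5. F = 19.281, F_crit ≈ 2.866. Reject H₀.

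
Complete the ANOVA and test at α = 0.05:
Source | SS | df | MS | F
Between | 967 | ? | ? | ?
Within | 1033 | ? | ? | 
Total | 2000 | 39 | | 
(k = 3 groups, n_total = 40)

df_between = 2, df_within = 37. MS_between = 483.5, MS_within = 27.92. F = 17.318, F_crit ≈ 3.252. Reject H₀.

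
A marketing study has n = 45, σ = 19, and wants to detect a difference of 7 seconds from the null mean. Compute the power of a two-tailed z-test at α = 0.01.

SE = σ/√n = 19/√45 = 2.832. Non-centrality λ = d/SE = 7/2.832 = 2.471. Power ≈ Φ(λ - z_{α/2}) = Φ(2.471 - 2.576) = Φ(-0.105) = 0.458.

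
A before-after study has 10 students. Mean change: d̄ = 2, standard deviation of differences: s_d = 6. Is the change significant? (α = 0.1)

t = d̄/(s_d/√n) = 2/(6/√10) = 1.054. df = 9, critical t = ±1.833. Fail to reject H₀.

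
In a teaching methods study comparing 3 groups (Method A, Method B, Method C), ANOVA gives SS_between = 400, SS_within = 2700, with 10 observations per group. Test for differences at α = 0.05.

df_between = 2, df_within = 27. F = MS_between/MS_within = 200.0/100.0 = 2.0. F_crit ≈ 3.354. Fail to reject H₀.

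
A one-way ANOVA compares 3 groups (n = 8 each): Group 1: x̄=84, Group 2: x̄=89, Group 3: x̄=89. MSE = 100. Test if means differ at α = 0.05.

Grand mean = 87.33. SS_between = 133.33, MS_between = 66.67. F = 0.667, F_crit ≈ 3.467. Fail to reject H₀.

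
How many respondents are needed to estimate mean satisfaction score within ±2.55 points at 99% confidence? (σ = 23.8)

n = (z*σ/E)² = (2.576×23.8/2.55)² = 578.05 → n = 579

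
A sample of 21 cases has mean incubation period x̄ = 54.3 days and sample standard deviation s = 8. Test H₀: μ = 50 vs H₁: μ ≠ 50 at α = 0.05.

t = (x̄ - μ₀)/(s/√n) = (54.3 - 50)/(8/√21) = 2.463. df = 20, critical t = ±2.086. Reject H₀.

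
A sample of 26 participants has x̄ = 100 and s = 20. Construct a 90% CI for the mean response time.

CI = x̄ ± t*(s/√n) = 100 ± 1.708(20/√26) = (93.3, 106.7)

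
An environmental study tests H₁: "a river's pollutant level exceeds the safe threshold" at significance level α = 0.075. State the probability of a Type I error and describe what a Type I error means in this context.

P(Type I error) = α = 0.075. A Type I error is rejecting H₀ when H₀ is actually true (false positive) — here, concluding that a river's pollutant level exceeds the safe threshold when in fact this is not the case. Consequence: shutting down a compliant factory unnecessarily.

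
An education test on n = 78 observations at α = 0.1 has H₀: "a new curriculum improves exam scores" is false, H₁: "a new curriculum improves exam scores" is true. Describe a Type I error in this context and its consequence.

Type I error: rejecting H₀ when it is true — concluding that a new curriculum improves exam scores when in fact it is not. Consequence: adopting a curriculum that gives no real benefit — disruption for nothing.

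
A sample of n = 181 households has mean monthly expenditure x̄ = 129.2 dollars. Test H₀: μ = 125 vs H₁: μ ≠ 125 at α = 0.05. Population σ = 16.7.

z = (x̄ - μ₀)/(σ/√n) = (129.2 - 125)/(16.7/√181) = 3.384. Critical value: ±1.96. Since |3.384| > 1.96, Reject H₀.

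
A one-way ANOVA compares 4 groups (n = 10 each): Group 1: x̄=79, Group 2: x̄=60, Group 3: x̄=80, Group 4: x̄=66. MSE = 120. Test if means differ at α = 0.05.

Grand mean = 71.25. SS_between = 2907.5, MS_between = 969.17. F = 8.076, F_crit ≈ 2.866. Reject H₀.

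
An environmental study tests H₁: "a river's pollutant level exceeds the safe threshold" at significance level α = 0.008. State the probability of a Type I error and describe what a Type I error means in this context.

P(Type I error) = α = 0.008. A Type I error is rejecting H₀ when H₀ is actually true (false positive) — here, concluding that a river's pollutant level exceeds the safe threshold when in fact this is not the case. Consequence: shutting down a compliant factory unnecessarily.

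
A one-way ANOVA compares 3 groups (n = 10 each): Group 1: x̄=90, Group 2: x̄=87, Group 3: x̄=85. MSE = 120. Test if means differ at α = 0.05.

Grand mean = 87.33. SS_between = 126.67, MS_between = 63.33. F = 0.528, F_crit ≈ 3.354. Fail to reject H₀.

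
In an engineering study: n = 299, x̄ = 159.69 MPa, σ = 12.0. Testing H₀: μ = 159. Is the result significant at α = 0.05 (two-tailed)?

z = (159.69 - 159)/(12.0/√299) = 0.994. Since |z| ≤ 1.96, not significant at α = 0.05.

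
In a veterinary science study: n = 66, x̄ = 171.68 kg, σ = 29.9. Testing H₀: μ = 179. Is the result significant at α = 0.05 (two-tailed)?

z = (171.68 - 179)/(29.9/√66) = -1.989. Since |z| > 1.96, significant at α = 0.05.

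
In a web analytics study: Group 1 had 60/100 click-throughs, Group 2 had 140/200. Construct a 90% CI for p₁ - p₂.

p̂₁ = 0.6, p̂₂ = 0.7. Difference = -0.1. CI = (-0.197, -0.003)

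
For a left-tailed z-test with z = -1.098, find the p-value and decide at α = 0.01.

p = P(Z < -1.098) = Φ(-1.098) ≈ 0.1361. Since p ≥ 0.01, fail to reject H₀ (not significant) at α = 0.01.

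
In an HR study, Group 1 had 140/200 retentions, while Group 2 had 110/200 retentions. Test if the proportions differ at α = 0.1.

p̂₁ = 0.7, p̂₂ = 0.55, pooled p̂ = 0.625. z = 3.098. Critical: ±1.645. Reject H₀.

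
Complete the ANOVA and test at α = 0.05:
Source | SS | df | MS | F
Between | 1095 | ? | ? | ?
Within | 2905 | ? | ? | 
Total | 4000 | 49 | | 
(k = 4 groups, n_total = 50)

df_between = 3, df_within = 46. MS_between = 365.0, MS_within = 63.15. F = 5.78, F_crit ≈ 2.807. Reject H₀.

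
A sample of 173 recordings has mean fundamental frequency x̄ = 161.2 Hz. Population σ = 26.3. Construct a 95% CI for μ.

CI = x̄ ± z*(σ/√n) = 161.2 ± 1.96(26.3/√173) = 161.2 ± 3.92 = (157.28, 165.12)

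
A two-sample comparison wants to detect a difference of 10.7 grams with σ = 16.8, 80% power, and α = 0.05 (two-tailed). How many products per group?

n per group = 2(z_α/2 + z_β)²σ²/d² = 2×(1.96 + 0.84)²×16.8²/10.7² = 38.7 → n = 39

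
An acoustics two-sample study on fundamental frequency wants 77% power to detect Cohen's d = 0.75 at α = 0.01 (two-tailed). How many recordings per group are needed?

z_{α/2} = 2.576, z_β = Φ⁻¹(0.77) = 0.739. For medium effect (d = 0.75): n per group = 2(z_{α/2} + z_β)²/d² = 2(2.576 + 0.739)²/0.75² = 39.1 → 40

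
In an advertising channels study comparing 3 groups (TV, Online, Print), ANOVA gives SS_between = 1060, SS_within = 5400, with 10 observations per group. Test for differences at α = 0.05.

df_between = 2, df_within = 27. F = MS_between/MS_within = 530.0/200.0 = 2.65. F_crit ≈ 3.354. Fail to reject H₀.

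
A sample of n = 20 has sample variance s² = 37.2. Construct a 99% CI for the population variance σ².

df = 19. χ²_{0.005} = 38.582, χ²_{0.995} = 6.844. CI for σ² = ((n-1)s²/χ²_{α/2}, (n-1)s²/χ²_{1-α/2}) = (19·37.2/38.582, 19·37.2/6.844) = (18.32, 103.27)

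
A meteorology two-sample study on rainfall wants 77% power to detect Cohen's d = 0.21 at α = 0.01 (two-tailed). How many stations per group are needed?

z_{α/2} = 2.576, z_β = Φ⁻¹(0.77) = 0.739. For small effect (d = 0.21): n per group = 2(z_{α/2} + z_β)²/d² = 2(2.576 + 0.739)²/0.21² = 498.4 → 499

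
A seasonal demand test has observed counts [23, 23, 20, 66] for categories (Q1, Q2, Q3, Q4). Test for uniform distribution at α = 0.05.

Expected = 33 each. χ² = Σ(O-E)²/E = 44.182. df = 3, critical value = 7.815. Reject H₀.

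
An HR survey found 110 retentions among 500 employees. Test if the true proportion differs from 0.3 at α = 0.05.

p̂ = 0.22, p₀ = 0.3. z = (p̂ - p₀)/√(p₀(1-p₀)/n) = -3.904. Critical: ±1.96. Reject H₀.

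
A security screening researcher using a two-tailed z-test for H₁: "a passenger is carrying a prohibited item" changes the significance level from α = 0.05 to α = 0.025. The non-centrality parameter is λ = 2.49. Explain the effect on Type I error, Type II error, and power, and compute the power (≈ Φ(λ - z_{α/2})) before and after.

Decreasing α from 0.05 to 0.025:
• Type I error rate decreases (α is the Type I rate by definition).
• Critical value moves from z_{α/2} = 1.96 to 2.241, so power = Φ(λ - z_{α/2}) goes from Φ(2.49 - 1.96) = 0.702 to Φ(2.49 - 2.241) = 0.598.
• Type II error rate β = 1 - power therefore increases (0.298 → 0.402).
Appropriate when false positives are costly — here, detaining an innocent passenger — delay and inconvenience.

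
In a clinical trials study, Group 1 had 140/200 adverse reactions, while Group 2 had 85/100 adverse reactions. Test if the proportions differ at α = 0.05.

p̂₁ = 0.7, p̂₂ = 0.85, pooled p̂ = 0.75. z = -2.828. Critical: ±1.96. Reject H₀.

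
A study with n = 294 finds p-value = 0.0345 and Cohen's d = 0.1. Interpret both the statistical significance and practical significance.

Statistically significant (p = 0.0345 < 0.05). Cohen's d = 0.1 indicates a very small effect size. Both statistical and practical significance should be considered.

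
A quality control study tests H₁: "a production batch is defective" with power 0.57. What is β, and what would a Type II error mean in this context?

β = 1 - power = 1 - 0.57 = 0.43. A Type II error is failing to reject H₀ when H₀ is false (false negative) — here, failing to conclude that a production batch is defective when in fact it is true. Consequence: shipping a defective batch — faulty products reach customers.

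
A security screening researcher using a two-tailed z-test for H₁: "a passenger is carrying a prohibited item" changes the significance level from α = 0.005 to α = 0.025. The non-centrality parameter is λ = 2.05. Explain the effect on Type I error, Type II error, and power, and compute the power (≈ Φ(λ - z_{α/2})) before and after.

Increasing α from 0.005 to 0.025:
• Type I error rate increases (α is the Type I rate by definition).
• Critical value moves from z_{α/2} = 2.807 to 2.241, so power = Φ(λ - z_{α/2}) goes from Φ(2.05 - 2.807) = 0.225 to Φ(2.05 - 2.241) = 0.424.
• Type II error rate β = 1 - power therefore decreases (0.775 → 0.576).
Appropriate when false negatives are costly — here, letting a prohibited item through — security breach.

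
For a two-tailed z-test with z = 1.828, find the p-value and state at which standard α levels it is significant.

p = 2·P(Z > |1.828|) = 2·(1 - Φ(1.828)) ≈ 0.0675. Significant at α = 0.1.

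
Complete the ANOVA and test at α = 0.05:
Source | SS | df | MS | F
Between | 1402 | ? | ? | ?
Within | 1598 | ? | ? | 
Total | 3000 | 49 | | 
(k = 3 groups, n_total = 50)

df_between = 2, df_within = 47. MS_between = 701.0, MS_within = 34.0. F = 20.618, F_crit ≈ 3.195. Reject H₀.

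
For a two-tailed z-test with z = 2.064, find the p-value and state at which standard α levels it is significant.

p = 2·P(Z > |2.064|) = 2·(1 - Φ(2.064)) ≈ 0.039. Significant at α = 0.1; Significant at α = 0.05.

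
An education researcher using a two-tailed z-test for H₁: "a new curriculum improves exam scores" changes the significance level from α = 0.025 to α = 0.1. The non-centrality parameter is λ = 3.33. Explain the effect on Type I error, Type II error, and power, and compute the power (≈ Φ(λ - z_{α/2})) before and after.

Increasing α from 0.025 to 0.1:
• Type I error rate increases (α is the Type I rate by definition).
• Critical value moves from z_{α/2} = 2.241 to 1.645, so power = Φ(λ - z_{α/2}) goes from Φ(3.33 - 2.241) = 0.862 to Φ(3.33 - 1.645) = 0.954.
• Type II error rate β = 1 - power therefore decreases (0.138 → 0.046).
Appropriate when false negatives are costly — here, keeping the old curriculum when the new one would have helped students.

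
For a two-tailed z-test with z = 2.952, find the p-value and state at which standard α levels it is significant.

p = 2·P(Z > |2.952|) = 2·(1 - Φ(2.952)) ≈ 0.0032. Significant at α = 0.1; Significant at α = 0.05; Significant at α = 0.01.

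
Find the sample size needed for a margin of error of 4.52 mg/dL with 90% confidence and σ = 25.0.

n = (z*σ/E)² = (1.645×25.0/4.52)² = 82.8 → n = 83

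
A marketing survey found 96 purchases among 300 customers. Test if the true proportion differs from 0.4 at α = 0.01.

p̂ = 0.32, p₀ = 0.4. z = (p̂ - p₀)/√(p₀(1-p₀)/n) = -2.828. Critical: ±2.576. Reject H₀.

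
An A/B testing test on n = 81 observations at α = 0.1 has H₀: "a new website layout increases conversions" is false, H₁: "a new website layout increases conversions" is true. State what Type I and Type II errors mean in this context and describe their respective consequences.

Type I (false positive): concluding that a new website layout increases conversions when it is not — rolling out a layout that doesn't actually help — wasted engineering effort. Type II (false negative): failing to conclude that a new website layout increases conversions when it is — discarding a layout that would have improved conversions — lost revenue. Which is costlier depends on domain priorities and is a judgement call rather than a statistical fact.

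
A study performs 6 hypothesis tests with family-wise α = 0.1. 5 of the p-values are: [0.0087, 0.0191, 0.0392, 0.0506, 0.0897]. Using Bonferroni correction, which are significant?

Bonferroni α = 0.1/6 = 0.01667. Significant p-values: [0.0087]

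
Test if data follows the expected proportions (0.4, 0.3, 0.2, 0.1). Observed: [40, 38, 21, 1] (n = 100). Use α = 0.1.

Expected: [40.0, 30.0, 20.0, 10.0]. χ² = 10.283. df = 3, critical = 6.251. Reject H₀.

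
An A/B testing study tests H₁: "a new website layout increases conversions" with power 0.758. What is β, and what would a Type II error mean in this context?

β = 1 - power = 1 - 0.758 = 0.242. A Type II error is failing to reject H₀ when H₀ is false (false negative) — here, failing to conclude that a new website layout increases conversions when in fact it is true. Consequence: discarding a layout that would have improved conversions — lost revenue.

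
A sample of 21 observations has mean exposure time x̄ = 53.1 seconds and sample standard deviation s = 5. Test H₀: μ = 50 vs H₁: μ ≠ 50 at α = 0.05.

t = (x̄ - μ₀)/(s/√n) = (53.1 - 50)/(5/√21) = 2.841. df = 20, critical t = ±2.086. Reject H₀.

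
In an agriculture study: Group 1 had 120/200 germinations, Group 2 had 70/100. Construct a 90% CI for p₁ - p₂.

p̂₁ = 0.6, p̂₂ = 0.7. Difference = -0.1. CI = (-0.194, -0.006)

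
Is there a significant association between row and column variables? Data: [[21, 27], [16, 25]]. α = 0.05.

χ² = 0.203. df = 1, critical = 3.841. Fail to reject H₀. No evidence of dependence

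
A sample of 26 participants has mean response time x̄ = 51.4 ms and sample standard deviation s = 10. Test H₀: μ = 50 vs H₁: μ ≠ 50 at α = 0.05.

t = (x̄ - μ₀)/(s/√n) = (51.4 - 50)/(10/√26) = 0.714. df = 25, critical t = ±2.06. Fail to reject H₀.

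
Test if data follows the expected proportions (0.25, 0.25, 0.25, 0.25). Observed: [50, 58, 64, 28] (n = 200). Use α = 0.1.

Expected: [50.0, 50.0, 50.0, 50.0]. χ² = 14.88. df = 3, critical = 6.251. Reject H₀.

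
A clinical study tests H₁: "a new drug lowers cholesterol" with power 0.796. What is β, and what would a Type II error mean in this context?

β = 1 - power = 1 - 0.796 = 0.204. A Type II error is failing to reject H₀ when H₀ is false (false negative) — here, failing to conclude that a new drug lowers cholesterol when in fact it is true. Consequence: shelving an effective drug — patients miss out on a treatment that would have helped.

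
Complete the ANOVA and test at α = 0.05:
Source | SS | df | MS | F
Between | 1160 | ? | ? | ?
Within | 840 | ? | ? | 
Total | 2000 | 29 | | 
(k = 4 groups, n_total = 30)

df_between = 3, df_within = 26. MS_between = 386.67, MS_within = 32.31. F = 11.968, F_crit ≈ 2.975. Reject H₀.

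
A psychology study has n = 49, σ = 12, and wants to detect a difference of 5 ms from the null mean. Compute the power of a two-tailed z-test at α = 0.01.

SE = σ/√n = 12/√49 = 1.714. Non-centrality λ = d/SE = 5/1.714 = 2.917. Power ≈ Φ(λ - z_{α/2}) = Φ(2.917 - 2.576) = Φ(0.341) = 0.633.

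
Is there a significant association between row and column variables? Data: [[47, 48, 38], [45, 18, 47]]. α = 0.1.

χ² = 12.568. df = 2, critical = 4.605. Reject H₀. Variables are dependent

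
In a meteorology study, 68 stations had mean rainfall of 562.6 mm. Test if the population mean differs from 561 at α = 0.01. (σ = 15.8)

z = (x̄ - μ₀)/(σ/√n) = (562.6 - 561)/(15.8/√68) = 0.835. Critical value: ±2.576. Since |0.835| ≤ 2.576, Fail to reject H₀.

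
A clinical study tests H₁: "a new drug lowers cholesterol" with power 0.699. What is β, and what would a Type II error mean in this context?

β = 1 - power = 1 - 0.699 = 0.301. A Type II error is failing to reject H₀ when H₀ is false (false negative) — here, failing to conclude that a new drug lowers cholesterol when in fact it is true. Consequence: shelving an effective drug — patients miss out on a treatment that would have helped.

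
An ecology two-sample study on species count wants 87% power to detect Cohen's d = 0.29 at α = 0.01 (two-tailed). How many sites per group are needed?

z_{α/2} = 2.576, z_β = Φ⁻¹(0.87) = 1.126. For small effect (d = 0.29): n per group = 2(z_{α/2} + z_β)²/d² = 2(2.576 + 1.126)²/0.29² = 325.9 → 326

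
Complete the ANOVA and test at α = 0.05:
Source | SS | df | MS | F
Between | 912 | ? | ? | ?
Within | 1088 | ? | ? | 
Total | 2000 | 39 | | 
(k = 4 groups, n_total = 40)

df_between = 3, df_within = 36. MS_between = 304.0, MS_within = 30.22. F = 10.059, F_crit ≈ 2.866. Reject H₀.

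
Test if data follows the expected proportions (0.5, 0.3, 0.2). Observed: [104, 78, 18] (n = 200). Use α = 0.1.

Expected: [100.0, 60.0, 40.0]. χ² = 17.66. df = 2, critical = 4.605. Reject H₀.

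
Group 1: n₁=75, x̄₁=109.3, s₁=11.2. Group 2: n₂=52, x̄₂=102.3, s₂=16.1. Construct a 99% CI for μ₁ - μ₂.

Difference = 7.0. SE = √(11.2²/75 + 16.1²/52) = 2.58. CI = (0.35, 13.65)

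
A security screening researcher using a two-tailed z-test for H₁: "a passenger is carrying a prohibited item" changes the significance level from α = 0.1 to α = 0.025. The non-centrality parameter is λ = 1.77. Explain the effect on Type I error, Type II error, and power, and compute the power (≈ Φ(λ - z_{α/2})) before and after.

Decreasing α from 0.1 to 0.025:
• Type I error rate decreases (α is the Type I rate by definition).
• Critical value moves from z_{α/2} = 1.645 to 2.241, so power = Φ(λ - z_{α/2}) goes from Φ(1.77 - 1.645) = 0.55 to Φ(1.77 - 2.241) = 0.319.
• Type II error rate β = 1 - power therefore increases (0.45 → 0.681).
Appropriate when false positives are costly — here, detaining an innocent passenger — delay and inconvenience.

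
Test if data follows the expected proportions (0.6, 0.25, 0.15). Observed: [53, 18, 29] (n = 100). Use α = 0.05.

Expected: [60.0, 25.0, 15.0]. χ² = 15.843. df = 2, critical = 5.991. Reject H₀.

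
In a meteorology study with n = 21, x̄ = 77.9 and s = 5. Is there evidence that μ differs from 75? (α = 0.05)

t = (x̄ - μ₀)/(s/√n) = (77.9 - 75)/(5/√21) = 2.658. df = 20, critical t = ±2.086. Reject H₀.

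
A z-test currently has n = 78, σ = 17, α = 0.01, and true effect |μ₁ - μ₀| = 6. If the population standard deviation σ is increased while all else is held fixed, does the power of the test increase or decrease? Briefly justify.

Power decreases: a larger σ inflates the standard error σ/√n, pulling the sampling distribution under H₁ back toward the critical value.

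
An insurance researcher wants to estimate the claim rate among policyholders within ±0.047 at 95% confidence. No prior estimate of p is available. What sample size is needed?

Conservative approach: use p = 0.5 (maximizes p(1-p) = 0.25). n = z²(0.25)/E² = 1.96²×0.25/0.047² = 434.8 → n = 435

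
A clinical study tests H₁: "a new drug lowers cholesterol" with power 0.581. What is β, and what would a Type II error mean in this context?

β = 1 - power = 1 - 0.581 = 0.419. A Type II error is failing to reject H₀ when H₀ is false (false negative) — here, failing to conclude that a new drug lowers cholesterol when in fact it is true. Consequence: shelving an effective drug — patients miss out on a treatment that would have helped.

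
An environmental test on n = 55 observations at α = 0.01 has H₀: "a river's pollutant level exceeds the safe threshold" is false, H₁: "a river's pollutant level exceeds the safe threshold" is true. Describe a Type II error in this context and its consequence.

Type II error: failing to reject H₀ when it is false — concluding that a river's pollutant level exceeds the safe threshold is not supported when in fact it is. Consequence: allowing unsafe pollution to continue.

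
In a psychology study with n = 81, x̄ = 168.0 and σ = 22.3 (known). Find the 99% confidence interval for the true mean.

CI = x̄ ± z*(σ/√n) = 168.0 ± 2.576(22.3/√81) = 168.0 ± 6.38 = (161.62, 174.38)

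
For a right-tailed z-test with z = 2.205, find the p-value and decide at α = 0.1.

p = P(Z > 2.205) = 1 - Φ(2.205) ≈ 0.0137. Since p < 0.1, reject H₀ (significant) at α = 0.1.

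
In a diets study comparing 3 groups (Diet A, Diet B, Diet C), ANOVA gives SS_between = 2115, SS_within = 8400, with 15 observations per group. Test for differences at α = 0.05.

df_between = 2, df_within = 42. F = MS_between/MS_within = 1057.5/200.0 = 5.287. F_crit ≈ 3.22. Reject H₀. At least one mean differs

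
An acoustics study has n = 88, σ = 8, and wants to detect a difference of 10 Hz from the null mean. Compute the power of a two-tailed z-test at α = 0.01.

SE = σ/√n = 8/√88 = 0.853. Non-centrality λ = d/SE = 10/0.853 = 11.726. Power ≈ Φ(λ - z_{α/2}) = Φ(11.726 - 2.576) = Φ(9.15) = 1.0.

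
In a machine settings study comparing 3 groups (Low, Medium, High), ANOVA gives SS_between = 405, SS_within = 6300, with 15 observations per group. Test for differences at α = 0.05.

df_between = 2, df_within = 42. F = MS_between/MS_within = 202.5/150.0 = 1.35. F_crit ≈ 3.22. Fail to reject H₀.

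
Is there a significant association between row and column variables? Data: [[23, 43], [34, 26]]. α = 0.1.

χ² = 6.039. df = 1, critical = 2.706. Reject H₀. Variables are dependent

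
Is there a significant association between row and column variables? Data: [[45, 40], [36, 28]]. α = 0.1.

χ² = 0.161. df = 1, critical = 2.706. Fail to reject H₀. No evidence of dependence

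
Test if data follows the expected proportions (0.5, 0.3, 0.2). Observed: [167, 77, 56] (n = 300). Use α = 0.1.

Expected: [150.0, 90.0, 60.0]. χ² = 4.071. df = 2, critical = 4.605. Fail to reject H₀.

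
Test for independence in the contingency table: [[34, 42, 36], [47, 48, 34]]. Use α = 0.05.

χ² = 1.351. df = 2, critical = 5.991. Fail to reject H₀. No evidence of dependence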